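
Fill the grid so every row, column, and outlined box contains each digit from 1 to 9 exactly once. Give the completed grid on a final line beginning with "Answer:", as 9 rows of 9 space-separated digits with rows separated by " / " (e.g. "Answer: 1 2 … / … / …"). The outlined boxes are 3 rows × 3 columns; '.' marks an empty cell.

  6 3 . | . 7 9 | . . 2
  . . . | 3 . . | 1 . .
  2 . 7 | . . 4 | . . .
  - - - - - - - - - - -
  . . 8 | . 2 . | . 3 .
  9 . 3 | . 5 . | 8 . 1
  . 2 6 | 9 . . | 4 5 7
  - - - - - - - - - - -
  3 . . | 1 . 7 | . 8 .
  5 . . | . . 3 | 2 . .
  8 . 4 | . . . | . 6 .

Step 1. [r1c7∈{5}] only 5 remains possible at r1c7, so r1c7=5.
Step 2. [r7c7∈{9}] r7c7's peers cover all but 9. So r7c7=9.
Step 3. [r9c2∈{1,7,9}] 1 has one home in row 9: r9c2, so r9c2=1.
Step 4. [r8c9∈{4}] only 4 remains possible at r8c9. So r8c9=4.
Step 5. [r8c2∈{6,7,9}] box 7 places 7 nowhere but r8c2, so r8c2=7.
Step 6. [r1c4∈{8}] only 8 remains possible at r1c4 ⇒ r1c4=8.
Step 7. [r2c5∈{6}] nothing but 6 survives at r2c5, so r2c5=6.
Step 8. [r3c8∈{9}] r3c8 is down to just 9 ⇒ r3c8=9.
Step 9. [r4c7∈{6}] nothing but 6 survives at r4c7. So r4c7=6.
Step 10. [r5c2∈{4}] r5c2 has the single candidate 4 ⇒ r5c2=4.
Step 11. [r2c3∈{5,9}] across col 3, 5 lands solely at r2c3. So r2c3=5.
Step 12. [r4c6∈{1}] r4c6 is down to just 1, so r4c6=1.
Step 13. [r9c6∈{2,5}] r9c6 is the only open cell in col 6 admitting 5. So r9c6=5.
Step 14. [r3c9∈{3,6,8}] r3c9 is the only open cell in row 3 admitting 6. So r3c9=6.
Step 15. [r5c4∈{6,7}] r5c4 is the only open cell in row 5 admitting 7. So r5c4=7.
Step 16. [r8c5∈{8,9}] in row 8, 8 fits only at r8c5 ⇒ r8c5=8.
Step 17. [r2c1∈{4}] only 4 remains possible at r2c1. So r2c1=4.
Step 18. [r3c7∈{3}] r3c7's peers cover all but 3 ⇒ r3c7=3.
Step 19. [r2c9∈{8}] r2c9 has the single candidate 8 ⇒ r2c9=8.
Step 20. [r4c9∈{9}] r4c9 has the single candidate 9, so r4c9=9.
Step 21. [r7c2∈{6}] nothing but 6 survives at r7c2 ⇒ r7c2=6.
Step 22. [r5c8∈{2}] r5c8 is down to just 2, so r5c8=2.
Step 23. [r8c8∈{1}] only 1 remains possible at r8c8 ⇒ r8c8=1.
Step 24. [r9c4∈{2}] nothing but 2 survives at r9c4, so r9c4=2.
Step 25. [r3c4∈{5}] r3c4 is down to just 5, so r3c4=5.
Step 26. [r7c3∈{2}] r7c3 is down to just 2 ⇒ r7c3=2.
Step 27. [r9c5∈{9}] r9c5 has the single candidate 9, so r9c5=9.
Step 28. [r3c5∈{1}] r3c5's peers cover all but 1 ⇒ r3c5=1.
Step 29. [r1c8∈{4}] r1c8 is down to just 4, so r1c8=4.
Step 30. [r5c6∈{6}] r5c6's peers cover all but 6. So r5c6=6.
Step 31. [r7c5∈{4}] r7c5 has the single candidate 4 ⇒ r7c5=4.
Step 32. [r6c5∈{3}] r6c5 is down to just 3. So r6c5=3.
Step 33. [r2c2∈{9}] r2c2's peers cover all but 9 ⇒ r2c2=9.
Step 34. [r6c1∈{1}] nothing but 1 survives at r6c1, so r6c1=1.
Step 35. [r2c6∈{2}] r2c6's peers cover all but 2, so r2c6=2.
Step 36. [r6c6∈{8}] r6c6 has the single candidate 8. So r6c6=8.
Step 37. [r2c8∈{7}] r2c8 is down to just 7. So r2c8=7.
Step 38. [r4c1∈{7}] nothing but 7 survives at r4c1, so r4c1=7.
Step 39. [r1c3∈{1}] r1c3 is down to just 1. So r1c3=1.
Step 40. [r9c7∈{7}] r9c7 is down to just 7, so r9c7=7.
Step 41. [r9c9∈{3}] r9c9 has the single candidate 3 ⇒ r9c9=3.
Step 42. [r8c4∈{6}] only 6 remains possible at r8c4. So r8c4=6.
Step 43. [r8c3∈{9}] r8c3 has the single candidate 9 ⇒ r8c3=9.
Step 44. [r3c2∈{8}] nothing but 8 survives at r3c2 ⇒ r3c2=8.
Step 45. [r4c2∈{5}] r4c2 has the single candidate 5, so r4c2=5.
Step 46. [r7c9∈{5}] r7c9's peers cover all but 5 ⇒ r7c9=5.
Step 47. [r4c4∈{4}] r4c4 has the single candidate 4, so r4c4=4.

Answer: 6 3 1 8 7 9 5 4 2 / 4 9 5 3 6 2 1 7 8 / 2 8 7 5 1 4 3 9 6 / 7 5 8 4 2 1 6 3 9 / 9 4 3 7 5 6 8 2 1 / 1 2 6 9 3 8 4 5 7 / 3 6 2 1 4 7 9 8 5 / 5 7 9 6 8 3 2 1 4 / 8 1 4 2 9 5 7 6 3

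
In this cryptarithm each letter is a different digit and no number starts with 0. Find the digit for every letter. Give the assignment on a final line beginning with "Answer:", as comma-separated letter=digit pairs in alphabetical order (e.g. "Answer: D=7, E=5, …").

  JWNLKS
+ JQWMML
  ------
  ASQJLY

Step 1. [col 1: S + L ≡ Y (mod 10)] column 1 (S + L ≡ Y (mod 10), carry-in 0) doesn't pin Y yet; pick Y=4 and continue. So Y=4.
Step 2. [col 1: S + L ≡ Y (mod 10)] several values work for S in column 1 (S + L ≡ Y (mod 10), carry-in 0); try S=5 ⇒ S=5.
Step 3. [col 1: S + L ≡ Y (mod 10)] in column 1 we have S+L≡Y with carry-in 0; given S=5, Y=4 and digits 4,5 already taken and all letters distinct, that pins L to 9, so L=9.
Step 4. [col 2: K + M ≡ L (mod 10)] K=6 is one option consistent with column 2 (K + M ≡ L (mod 10), carry-in 1) — take it ⇒ K=6.
Step 5. [col 2: K + M ≡ L (mod 10)] from column 2 (K=6, L=9, carry-in 1, digits 4,5,6,9 already taken and all letters distinct): M must equal 2, so M=2.
Step 6. [col 3: L + M ≡ J (mod 10)] column 3 reads L+M+carry(0)=J with L=9, M=2; with digits 2,4,5,6,9 already taken and all letters distinct, the only value for J is 1 ⇒ J=1.
Step 7. [col 4: N + W ≡ Q (mod 10)] from column 4 (nothing yet, carry-in 1, digits 1,2,4,5,6,9 already taken and all letters distinct): Q must equal 8 ⇒ Q=8.
Step 8. [col 4: N + W ≡ Q (mod 10)] several values work for N in column 4 (N + W ≡ Q (mod 10), carry-in 1); try N=0 ⇒ N=0.
Step 9. [col 4: N + W ≡ Q (mod 10)] in column 4 we have N+W≡Q with carry-in 1; given N=0, Q=8 and digits 0,1,2,4,5,6,8,9 already taken and all letters distinct, that pins W to 7. So W=7.
Step 10. [col 6: J + J ≡ A (mod 10)] in column 6 we have J+J≡A with carry-in 1; given J=1 and digits 0,1,2,4,5,6,7,8,9 already taken and all letters distinct, that pins A to 3 ⇒ A=3.

Answer: A=3, J=1, K=6, L=9, M=2, N=0, Q=8, S=5, W=7, Y=4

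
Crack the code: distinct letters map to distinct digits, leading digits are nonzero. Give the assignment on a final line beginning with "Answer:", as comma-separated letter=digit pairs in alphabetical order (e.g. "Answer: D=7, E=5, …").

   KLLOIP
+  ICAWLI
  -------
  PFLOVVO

Step 1. [col 1: P + I ≡ O (mod 10)] column 1 (P + I ≡ O (mod 10), carry-in 0) doesn't pin O yet; pick O=4 and continue ⇒ O=4.
Step 2. [col 1: P + I ≡ O (mod 10)] no forcing yet in column 1 (carry-in 0); I=3 is free and consistent — try it, so I=3.
Step 3. [col 1: P + I ≡ O (mod 10)] column 1 reads P+I+carry(0)=O with I=3, O=4; with digits 3,4 already taken and all letters distinct, the only value for P is 1 ⇒ P=1.
Step 4. [col 2: I + L ≡ V (mod 10)] no forcing yet in column 2 (carry-in 0); L=7 is free and consistent — try it, so L=7.
Step 5. [col 2: I + L ≡ V (mod 10)] in column 2 we have I+L≡V with carry-in 0; given I=3, L=7 and digits 1,3,4,7 already taken and all letters distinct, that pins V to 0, so V=0.
Step 6. [col 3: O + W ≡ V (mod 10)] in column 3 we have O+W≡V with carry-in 1; given O=4, V=0 and digits 0,1,3,4,7 already taken and all letters distinct, that pins W to 5, so W=5.
Step 7. [col 4: L + A ≡ O (mod 10)] in column 4 we have L+A≡O with carry-in 1; given L=7, O=4 and digits 0,1,3,4,5,7 already taken and all letters distinct, that pins A to 6, so A=6.
Step 8. [col 5: L + C ≡ L (mod 10)] column 5: given L=7, carry-in 1, and digits 0,1,3,4,5,6,7 already taken and all letters distinct, L+C≡L (mod 10) forces C=9, so C=9.
Step 9. [col 6: K + I ≡ F (mod 10)] column 6 reads K+I+carry(1)=F with I=3; with digits 0,1,3,4,5,6,7,9 already taken and all letters distinct, the only value for K is 8 ⇒ K=8.
Step 10. [col 6: K + I ≡ F (mod 10)] column 6 reads K+I+carry(1)=F with K=8, I=3; with digits 0,1,3,4,5,6,7,8,9 already taken and all letters distinct, the only value for F is 2 ⇒ F=2.

Answer: A=6, C=9, F=2, I=3, K=8, L=7, O=4, P=1, V=0, W=5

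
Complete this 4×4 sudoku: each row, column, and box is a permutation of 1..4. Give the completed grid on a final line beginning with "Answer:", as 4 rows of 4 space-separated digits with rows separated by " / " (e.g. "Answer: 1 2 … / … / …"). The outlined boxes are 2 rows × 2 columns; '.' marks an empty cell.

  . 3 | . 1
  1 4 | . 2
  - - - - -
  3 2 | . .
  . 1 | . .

Step 1. [r3c4∈{4}] nothing but 4 survives at r3c4 ⇒ r3c4=4.
Step 2. [r2c3∈{3}] nothing but 3 survives at r2c3, so r2c3=3.
Step 3. [r3c3∈{1}] r3c3 has the single candidate 1 ⇒ r3c3=1.
Step 4. [r1c3∈{4}] only 4 remains possible at r1c3. So r1c3=4.
Step 5. [r1c1∈{2}] only 2 remains possible at r1c1. So r1c1=2.
Step 6. [r4c3∈{2}] r4c3 has the single candidate 2. So r4c3=2.
Step 7. [r4c4∈{3}] r4c4 has the single candidate 3 ⇒ r4c4=3.
Step 8. [r4c1∈{4}] r4c1's peers cover all but 4 ⇒ r4c1=4.

Answer: 2 3 4 1 / 1 4 3 2 / 3 2 1 4 / 4 1 2 3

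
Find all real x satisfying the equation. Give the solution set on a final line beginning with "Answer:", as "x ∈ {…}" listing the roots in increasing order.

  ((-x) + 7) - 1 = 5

Step 1. [((-x) + 7) - 1 = 5] the outer -1 inverts by adding 1, so sub: (-x) + 7 = 6.
Step 2. [(-x) + 7 = 6] the outer +7 inverts by subtracting 7. So sub: -x = -1.
Step 3. [-x = -1] flip signs both sides. So neg: x = 1.

Answer: x ∈ {1}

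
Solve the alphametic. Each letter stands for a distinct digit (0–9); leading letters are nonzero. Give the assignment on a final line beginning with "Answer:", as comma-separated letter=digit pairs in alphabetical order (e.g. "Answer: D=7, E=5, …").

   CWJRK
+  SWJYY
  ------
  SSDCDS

Step 1. [col 1: K + Y ≡ S (mod 10)] no forcing yet in column 1 (carry-in 0); Y=3 is free and consistent — try it ⇒ Y=3.
Step 2. [col 1: K + Y ≡ S (mod 10)] column 1 (K + Y ≡ S (mod 10), carry-in 0) doesn't pin S yet; pick S=1 and continue ⇒ S=1.
Step 3. [col 1: K + Y ≡ S (mod 10)] from column 1 (Y=3, S=1, carry-in 0, digits 1,3 already taken and all letters distinct): K must equal 8, so K=8.
Step 4. [col 2: R + Y ≡ D (mod 10)] R=6 is one option consistent with column 2 (R + Y ≡ D (mod 10), carry-in 1) — take it. So R=6.
Step 5. [col 2: R + Y ≡ D (mod 10)] column 2: given R=6, Y=3, carry-in 1, and digits 1,3,6,8 already taken and all letters distinct, R+Y≡D (mod 10) forces D=0, so D=0.
Step 6. [col 3: J + J ≡ C (mod 10)] column 3 (J + J ≡ C (mod 10), carry-in 1) doesn't pin C yet; pick C=9 and continue ⇒ C=9.
Step 7. [col 3: J + J ≡ C (mod 10)] column 3 reads J+J+carry(1)=C with C=9; with digits 0,1,3,6,8,9 already taken and all letters distinct, the only value for J is 4. So J=4.
Step 8. [col 4: W + W ≡ D (mod 10)] from column 4 (D=0, carry-in 0, digits 0,1,3,4,6,8,9 already taken and all letters distinct): W must equal 5, so W=5.

Answer: C=9, D=0, J=4, K=8, R=6, S=1, W=5, Y=3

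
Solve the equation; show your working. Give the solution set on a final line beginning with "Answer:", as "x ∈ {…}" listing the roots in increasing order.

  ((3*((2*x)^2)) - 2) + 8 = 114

Step 1. [((3*((2*x)^2)) - 2) + 8 = 114] 8 comes off first (subtract 8), so sub: (3*((2*x)^2)) - 2 = 106.
Step 2. [(3*((2*x)^2)) - 2 = 106] -2 is outermost — add 2 both sides, so sub: 3*((2*x)^2) = 108.
Step 3. [3*((2*x)^2) = 108] 3·(inner) — divide through by 3. So div: (2*x)^2 = 36.
Step 4. [(2*x)^2 = 36] LHS squared, RHS 36 ≥ 0: apply √ (±). So sqrt: 2*x = 6 or -6.
Step 5. [2*x = 6 or -6] leading coefficient 2: divide by 2 ⇒ div: x = 3 or -3.

Answer: x ∈ {-3, 3}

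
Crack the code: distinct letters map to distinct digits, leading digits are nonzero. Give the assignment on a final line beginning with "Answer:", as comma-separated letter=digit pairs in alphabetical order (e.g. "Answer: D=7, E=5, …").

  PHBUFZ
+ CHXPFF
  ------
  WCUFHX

Step 1. [col 1: Z + F ≡ X (mod 10)] several values work for F in column 1 (Z + F ≡ X (mod 10), carry-in 0); try F=3, so F=3.
Step 2. [col 1: Z + F ≡ X (mod 10)] Z=5 is one option consistent with column 1 (Z + F ≡ X (mod 10), carry-in 0) — take it. So Z=5.
Step 3. [col 1: Z + F ≡ X (mod 10)] column 1: given Z=5, F=3, carry-in 0, and digits 3,5 already taken and all letters distinct, Z+F≡X (mod 10) forces X=8. So X=8.
Step 4. [col 2: F + F ≡ H (mod 10)] from column 2 (F=3, carry-in 0, digits 3,5,8 already taken and all letters distinct): H must equal 6. So H=6.
Step 5. [col 3: U + P ≡ F (mod 10)] P=4 is one option consistent with column 3 (U + P ≡ F (mod 10), carry-in 0) — take it ⇒ P=4.
Step 6. [col 3: U + P ≡ F (mod 10)] column 3 reads U+P+carry(0)=F with P=4, F=3; with digits 3,4,5,6,8 already taken and all letters distinct, the only value for U is 9 ⇒ U=9.
Step 7. [col 4: B + X ≡ U (mod 10)] column 4 reads B+X+carry(1)=U with X=8, U=9; with digits 3,4,5,6,8,9 already taken and all letters distinct, the only value for B is 0 ⇒ B=0.
Step 8. [col 5: H + H ≡ C (mod 10)] column 5: given H=6, carry-in 0, and digits 0,3,4,5,6,8,9 already taken and all letters distinct, H+H≡C (mod 10) forces C=2, so C=2.
Step 9. [col 6: P + C ≡ W (mod 10)] in column 6 we have P+C≡W with carry-in 1; given P=4, C=2 and digits 0,2,3,4,5,6,8,9 already taken and all letters distinct, that pins W to 7 ⇒ W=7.

Answer: B=0, C=2, F=3, H=6, P=4, U=9, W=7, X=8, Z=5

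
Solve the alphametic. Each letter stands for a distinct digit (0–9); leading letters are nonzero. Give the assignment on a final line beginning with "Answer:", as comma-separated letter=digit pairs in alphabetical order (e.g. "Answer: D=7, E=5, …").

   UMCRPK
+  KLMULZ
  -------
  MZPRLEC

Step 1. [col 1: K + Z ≡ C (mod 10)] Z=2 is one option consistent with column 1 (K + Z ≡ C (mod 10), carry-in 0) — take it, so Z=2.
Step 2. [M] M is the leading digit of a 7-digit sum of two 6-digit numbers; the final carry is exactly 1, so M=1.
Step 3. [col 1: K + Z ≡ C (mod 10)] C=9 is one option consistent with column 1 (K + Z ≡ C (mod 10), carry-in 0) — take it ⇒ C=9.
Step 4. [col 1: K + Z ≡ C (mod 10)] in column 1 we have K+Z≡C with carry-in 0; given Z=2, C=9 and digits 1,2,9 already taken and all letters distinct, that pins K to 7 ⇒ K=7.
Step 5. [col 2: P + L ≡ E (mod 10)] several values work for E in column 2 (P + L ≡ E (mod 10), carry-in 0); try E=4. So E=4.
Step 6. [col 2: P + L ≡ E (mod 10)] L=6 is one option consistent with column 2 (P + L ≡ E (mod 10), carry-in 0) — take it. So L=6.
Step 7. [col 2: P + L ≡ E (mod 10)] from column 2 (L=6, E=4, carry-in 0, digits 1,2,4,6,7,9 already taken and all letters distinct): P must equal 8 ⇒ P=8.
Step 8. [col 3: R + U ≡ L (mod 10)] R=0 is one option consistent with column 3 (R + U ≡ L (mod 10), carry-in 1) — take it. So R=0.
Step 9. [col 3: R + U ≡ L (mod 10)] column 3: given R=0, L=6, carry-in 1, and digits 0,1,2,4,6,7,8,9 already taken and all letters distinct, R+U≡L (mod 10) forces U=5 ⇒ U=5.

Answer: C=9, E=4, K=7, L=6, M=1, P=8, R=0, U=5, Z=2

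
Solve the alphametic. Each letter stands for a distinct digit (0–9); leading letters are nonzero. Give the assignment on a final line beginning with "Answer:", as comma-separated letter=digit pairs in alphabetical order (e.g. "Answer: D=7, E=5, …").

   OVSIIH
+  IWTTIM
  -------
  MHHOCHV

Step 1. [col 1: H + M ≡ V (mod 10)] several values work for H in column 1 (H + M ≡ V (mod 10), carry-in 0); try H=4 ⇒ H=4.
Step 2. [col 1: H + M ≡ V (mod 10)] M=1 is one option consistent with column 1 (H + M ≡ V (mod 10), carry-in 0) — take it ⇒ M=1.
Step 3. [col 1: H + M ≡ V (mod 10)] column 1: given H=4, M=1, carry-in 0, and digits 1,4 already taken and all letters distinct, H+M≡V (mod 10) forces V=5, so V=5.
Step 4. [col 2: I + I ≡ H (mod 10)] several values work for I in column 2 (I + I ≡ H (mod 10), carry-in 0); try I=7 ⇒ I=7.
Step 5. [col 3: I + T ≡ C (mod 10)] T=2 is one option consistent with column 3 (I + T ≡ C (mod 10), carry-in 1) — take it ⇒ T=2.
Step 6. [col 3: I + T ≡ C (mod 10)] column 3 reads I+T+carry(1)=C with I=7, T=2; with digits 1,2,4,5,7 already taken and all letters distinct, the only value for C is 0. So C=0.
Step 7. [col 4: S + T ≡ O (mod 10)] column 4 (S + T ≡ O (mod 10), carry-in 1) doesn't pin S yet; pick S=3 and continue. So S=3.
Step 8. [col 4: S + T ≡ O (mod 10)] in column 4 we have S+T≡O with carry-in 1; given S=3, T=2 and digits 0,1,2,3,4,5,7 already taken and all letters distinct, that pins O to 6, so O=6.
Step 9. [col 5: V + W ≡ H (mod 10)] column 5 reads V+W+carry(0)=H with V=5, H=4; with digits 0,1,2,3,4,5,6,7 already taken and all letters distinct, the only value for W is 9 ⇒ W=9.

Answer: C=0, H=4, I=7, M=1, O=6, S=3, T=2, V=5, W=9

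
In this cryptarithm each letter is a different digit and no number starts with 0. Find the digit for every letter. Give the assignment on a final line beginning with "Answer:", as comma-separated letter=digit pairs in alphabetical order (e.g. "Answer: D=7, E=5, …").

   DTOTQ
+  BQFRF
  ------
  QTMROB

Step 1. [col 1: Q + F ≡ B (mod 10)] F=8 is one option consistent with column 1 (Q + F ≡ B (mod 10), carry-in 0) — take it, so F=8.
Step 2. [col 1: Q + F ≡ B (mod 10)] Q=1 is one option consistent with column 1 (Q + F ≡ B (mod 10), carry-in 0) — take it. So Q=1.
Step 3. [col 1: Q + F ≡ B (mod 10)] column 1: given Q=1, F=8, carry-in 0, and digits 1,8 already taken and all letters distinct, Q+F≡B (mod 10) forces B=9, so B=9.
Step 4. [col 2: T + R ≡ O (mod 10)] no forcing yet in column 2 (carry-in 0); R=5 is free and consistent — try it ⇒ R=5.
Step 5. [col 2: T + R ≡ O (mod 10)] several values work for T in column 2 (T + R ≡ O (mod 10), carry-in 0); try T=2, so T=2.
Step 6. [col 2: T + R ≡ O (mod 10)] column 2: given T=2, R=5, carry-in 0, and digits 1,2,5,8,9 already taken and all letters distinct, T+R≡O (mod 10) forces O=7, so O=7.
Step 7. [col 4: T + Q ≡ M (mod 10)] from column 4 (T=2, Q=1, carry-in 1, digits 1,2,5,7,8,9 already taken and all letters distinct): M must equal 4 ⇒ M=4.
Step 8. [col 5: D + B ≡ T (mod 10)] column 5 reads D+B+carry(0)=T with B=9, T=2; with digits 1,2,4,5,7,8,9 already taken and all letters distinct, the only value for D is 3 ⇒ D=3.

Answer: B=9, D=3, F=8, M=4, O=7, Q=1, R=5, T=2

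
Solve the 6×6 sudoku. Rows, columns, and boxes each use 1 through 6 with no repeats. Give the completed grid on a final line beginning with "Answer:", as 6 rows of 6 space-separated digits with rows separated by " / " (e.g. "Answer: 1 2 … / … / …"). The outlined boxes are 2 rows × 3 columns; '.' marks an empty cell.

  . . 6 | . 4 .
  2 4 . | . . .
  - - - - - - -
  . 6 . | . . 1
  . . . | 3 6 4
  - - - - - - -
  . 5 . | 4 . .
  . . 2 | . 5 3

Step 1. [r6c2∈{1}] nothing but 1 survives at r6c2, so r6c2=1.
Step 2. [r3c4∈{2,5}] r3c4 is the only open cell in box 4 admitting 5, so r3c4=5.
Step 3. [r5c3∈{3}] r5c3 has the single candidate 3 ⇒ r5c3=3.
Step 4. [r6c4∈{6}] only 6 remains possible at r6c4, so r6c4=6.
Step 5. [r2c4∈{1}] nothing but 1 survives at r2c4, so r2c4=1.
Step 6. [r1c1∈{1,3,5}] across row 1, 1 lands solely at r1c1 ⇒ r1c1=1.
Step 7. [r1c6∈{2,5}] r1c6 is the only open cell in row 1 admitting 5. So r1c6=5.
Step 8. [r4c3∈{1,5}] row 4 places 1 nowhere but r4c3. So r4c3=1.
Step 9. [r3c5∈{2}] only 2 remains possible at r3c5. So r3c5=2.
Step 10. [r3c3∈{4}] nothing but 4 survives at r3c3 ⇒ r3c3=4.
Step 11. [r1c4∈{2}] r1c4's peers cover all but 2 ⇒ r1c4=2.
Step 12. [r3c1∈{3}] r3c1's peers cover all but 3, so r3c1=3.
Step 13. [r2c3∈{5}] r2c3 is down to just 5 ⇒ r2c3=5.
Step 14. [r5c6∈{2}] nothing but 2 survives at r5c6 ⇒ r5c6=2.
Step 15. [r5c1∈{6}] only 6 remains possible at r5c1, so r5c1=6.
Step 16. [r2c6∈{6}] nothing but 6 survives at r2c6, so r2c6=6.
Step 17. [r4c2∈{2}] r4c2 is down to just 2, so r4c2=2.
Step 18. [r1c2∈{3}] only 3 remains possible at r1c2. So r1c2=3.
Step 19. [r6c1∈{4}] r6c1 is down to just 4. So r6c1=4.
Step 20. [r4c1∈{5}] r4c1 has the single candidate 5 ⇒ r4c1=5.
Step 21. [r5c5∈{1}] r5c5 has the single candidate 1. So r5c5=1.
Step 22. [r2c5∈{3}] r2c5's peers cover all but 3, so r2c5=3.

Answer: 1 3 6 2 4 5 / 2 4 5 1 3 6 / 3 6 4 5 2 1 / 5 2 1 3 6 4 / 6 5 3 4 1 2 / 4 1 2 6 5 3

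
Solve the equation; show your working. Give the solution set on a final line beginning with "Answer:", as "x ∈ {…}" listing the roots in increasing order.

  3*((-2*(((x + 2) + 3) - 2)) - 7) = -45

Step 1. [3*((-2*(((x + 2) + 3) - 2)) - 7) = -45] LHS = 3·(…); ÷3 both sides ⇒ div: (-2*(((x + 2) + 3) - 2)) - 7 = -15.
Step 2. [(-2*(((x + 2) + 3) - 2)) - 7 = -15] add 7: x sits inside (… - 7) ⇒ sub: -2*(((x + 2) + 3) - 2) = -8.
Step 3. [-2*(((x + 2) + 3) - 2) = -8] divide by the outer -2 ⇒ div: ((x + 2) + 3) - 2 = 4.
Step 4. [((x + 2) + 3) - 2 = 4] the outer -2 inverts by adding 2, so sub: (x + 2) + 3 = 6.
Step 5. [(x + 2) + 3 = 6] the outer +3 inverts by subtracting 3, so sub: x + 2 = 3.
Step 6. [x + 2 = 3] the outer +2 inverts by subtracting 2, so sub: x = 1.

Answer: x ∈ {1}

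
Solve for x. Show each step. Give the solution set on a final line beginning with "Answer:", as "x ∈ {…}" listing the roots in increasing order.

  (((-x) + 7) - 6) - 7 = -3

Step 1. [(((-x) + 7) - 6) - 7 = -3] peel the -7: add 7 from each side, so sub: ((-x) + 7) - 6 = 4.
Step 2. [((-x) + 7) - 6 = 4] -6 is outermost — add 6 both sides. So sub: (-x) + 7 = 10.
Step 3. [(-x) + 7 = 10] subtract 7: x sits inside (… + 7), so sub: -x = 3.
Step 4. [-x = 3] flip signs both sides ⇒ neg: x = -3.

Answer: x ∈ {-3}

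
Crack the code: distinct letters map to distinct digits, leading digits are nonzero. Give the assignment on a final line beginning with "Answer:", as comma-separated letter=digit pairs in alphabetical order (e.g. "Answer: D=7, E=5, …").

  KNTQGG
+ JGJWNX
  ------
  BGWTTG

Step 1. [col 1: G + X ≡ G (mod 10)] column 1: given nothing yet, carry-in 0, and all letters distinct, none taken yet, G+X≡G (mod 10) forces X=0 ⇒ X=0.
Step 2. [col 1: G + X ≡ G (mod 10)] several values work for G in column 1 (G + X ≡ G (mod 10), carry-in 0); try G=7. So G=7.
Step 3. [col 2: G + N ≡ T (mod 10)] several values work for T in column 2 (G + N ≡ T (mod 10), carry-in 0); try T=6 ⇒ T=6.
Step 4. [col 2: G + N ≡ T (mod 10)] column 2: given G=7, T=6, carry-in 0, and digits 0,6,7 already taken and all letters distinct, G+N≡T (mod 10) forces N=9. So N=9.
Step 5. [col 3: Q + W ≡ T (mod 10)] several values work for Q in column 3 (Q + W ≡ T (mod 10), carry-in 1); try Q=4, so Q=4.
Step 6. [col 3: Q + W ≡ T (mod 10)] from column 3 (Q=4, T=6, carry-in 1, digits 0,4,6,7,9 already taken and all letters distinct): W must equal 1, so W=1.
Step 7. [col 4: T + J ≡ W (mod 10)] in column 4 we have T+J≡W with carry-in 0; given T=6, W=1 and digits 0,1,4,6,7,9 already taken and all letters distinct, that pins J to 5, so J=5.
Step 8. [col 6: K + J ≡ B (mod 10)] column 6: given J=5, carry-in 1, and digits 0,1,4,5,6,7,9 already taken and all letters distinct, K+J≡B (mod 10) forces B=8. So B=8.
Step 9. [col 6: K + J ≡ B (mod 10)] from column 6 (J=5, B=8, carry-in 1, digits 0,1,4,5,6,7,8,9 already taken and all letters distinct): K must equal 2, so K=2.

Answer: B=8, G=7, J=5, K=2, N=9, Q=4, T=6, W=1, X=0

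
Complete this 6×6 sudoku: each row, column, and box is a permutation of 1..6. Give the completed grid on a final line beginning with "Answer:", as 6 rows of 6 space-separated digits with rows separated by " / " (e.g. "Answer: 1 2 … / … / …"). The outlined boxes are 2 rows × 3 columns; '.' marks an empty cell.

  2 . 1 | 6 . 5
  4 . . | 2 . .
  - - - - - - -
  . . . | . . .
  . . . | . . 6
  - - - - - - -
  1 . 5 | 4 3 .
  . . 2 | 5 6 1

Step 1. [r3c6∈{2,3,4}] 4 has one home in col 6: r3c6. So r3c6=4.
Step 2. [r1c2∈{3}] r1c2 is down to just 3. So r1c2=3.
Step 3. [r3c1∈{3,5,6}] in col 1, 6 fits only at r3c1 ⇒ r3c1=6.
Step 4. [r4c1∈{3,5}] col 1 places 5 nowhere but r4c1. So r4c1=5.
Step 5. [r2c5∈{1}] nothing but 1 survives at r2c5 ⇒ r2c5=1.
Step 6. [r3c3∈{3}] r3c3's peers cover all but 3, so r3c3=3.
Step 7. [r4c5∈{2}] r4c5's peers cover all but 2, so r4c5=2.
Step 8. [r3c4∈{1}] r3c4 has the single candidate 1 ⇒ r3c4=1.
Step 9. [r5c2∈{6}] nothing but 6 survives at r5c2 ⇒ r5c2=6.
Step 10. [r4c2∈{1,4}] row 4 places 1 nowhere but r4c2, so r4c2=1.
Step 11. [r2c3∈{6}] r2c3 is down to just 6. So r2c3=6.
Step 12. [r5c6∈{2}] r5c6's peers cover all but 2 ⇒ r5c6=2.
Step 13. [r2c6∈{3}] r2c6's peers cover all but 3, so r2c6=3.
Step 14. [r6c1∈{3}] r6c1 is down to just 3 ⇒ r6c1=3.
Step 15. [r6c2∈{4}] nothing but 4 survives at r6c2, so r6c2=4.
Step 16. [r1c5∈{4}] r1c5 has the single candidate 4, so r1c5=4.
Step 17. [r2c2∈{5}] r2c2 has the single candidate 5. So r2c2=5.
Step 18. [r3c2∈{2}] only 2 remains possible at r3c2, so r3c2=2.
Step 19. [r4c4∈{3}] nothing but 3 survives at r4c4 ⇒ r4c4=3.
Step 20. [r3c5∈{5}] r3c5 has the single candidate 5. So r3c5=5.
Step 21. [r4c3∈{4}] nothing but 4 survives at r4c3. So r4c3=4.

Answer: 2 3 1 6 4 5 / 4 5 6 2 1 3 / 6 2 3 1 5 4 / 5 1 4 3 2 6 / 1 6 5 4 3 2 / 3 4 2 5 6 1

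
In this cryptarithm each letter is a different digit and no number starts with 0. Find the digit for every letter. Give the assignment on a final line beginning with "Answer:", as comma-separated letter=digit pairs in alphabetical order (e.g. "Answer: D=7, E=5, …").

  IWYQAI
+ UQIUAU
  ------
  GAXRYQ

Step 1. [col 1: I + U ≡ Q (mod 10)] column 1 (I + U ≡ Q (mod 10), carry-in 0) doesn't pin U yet; pick U=4 and continue, so U=4.
Step 2. [col 1: I + U ≡ Q (mod 10)] no forcing yet in column 1 (carry-in 0); Q=6 is free and consistent — try it. So Q=6.
Step 3. [col 1: I + U ≡ Q (mod 10)] from column 1 (U=4, Q=6, carry-in 0, digits 4,6 already taken and all letters distinct): I must equal 2 ⇒ I=2.
Step 4. [col 2: A + A ≡ Y (mod 10)] several values work for A in column 2 (A + A ≡ Y (mod 10), carry-in 0); try A=5 ⇒ A=5.
Step 5. [col 2: A + A ≡ Y (mod 10)] in column 2 we have A+A≡Y with carry-in 0; given A=5 and digits 2,4,5,6 already taken and all letters distinct, that pins Y to 0 ⇒ Y=0.
Step 6. [col 3: Q + U ≡ R (mod 10)] from column 3 (Q=6, U=4, carry-in 1, digits 0,2,4,5,6 already taken and all letters distinct): R must equal 1. So R=1.
Step 7. [col 4: Y + I ≡ X (mod 10)] from column 4 (Y=0, I=2, carry-in 1, digits 0,1,2,4,5,6 already taken and all letters distinct): X must equal 3 ⇒ X=3.
Step 8. [col 5: W + Q ≡ A (mod 10)] from column 5 (Q=6, A=5, carry-in 0, digits 0,1,2,3,4,5,6 already taken and all letters distinct): W must equal 9 ⇒ W=9.
Step 9. [col 6: I + U ≡ G (mod 10)] column 6 reads I+U+carry(1)=G with I=2, U=4; with digits 0,1,2,3,4,5,6,9 already taken and all letters distinct, the only value for G is 7, so G=7.

Answer: A=5, G=7, I=2, Q=6, R=1, U=4, W=9, X=3, Y=0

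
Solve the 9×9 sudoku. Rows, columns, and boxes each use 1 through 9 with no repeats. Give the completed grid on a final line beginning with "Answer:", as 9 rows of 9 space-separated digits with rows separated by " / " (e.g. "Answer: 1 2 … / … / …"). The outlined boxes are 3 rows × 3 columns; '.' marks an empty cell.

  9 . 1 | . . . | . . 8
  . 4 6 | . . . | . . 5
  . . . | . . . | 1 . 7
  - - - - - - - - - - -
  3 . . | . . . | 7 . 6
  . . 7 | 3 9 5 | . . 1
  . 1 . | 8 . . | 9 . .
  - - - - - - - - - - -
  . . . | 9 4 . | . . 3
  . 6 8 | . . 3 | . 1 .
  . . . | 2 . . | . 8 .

Step 1. [r7c8∈{2,5,6,7}] 7 has one home in col 8: r7c8. So r7c8=7.
Step 2. [r6c8∈{2,3,4,5}] across row 6, 3 lands solely at r6c8 ⇒ r6c8=3.
Step 3. [r4c2∈{2,5,8,9}] across row 4, 8 lands solely at r4c2 ⇒ r4c2=8.
Step 4. [r5c2∈{2}] r5c2's peers cover all but 2. So r5c2=2.
Step 5. [r7c2∈{5}] only 5 remains possible at r7c2, so r7c2=5.
Step 6. [r5c8∈{4}] nothing but 4 survives at r5c8 ⇒ r5c8=4.
Step 7. [r1c7∈{2,3,4,6}] 4 has one home in box 3: r1c7 ⇒ r1c7=4.
Step 8. [r3c2∈{3}] only 3 remains possible at r3c2, so r3c2=3.
Step 9. [r1c5∈{2,3,5,6,7}] 3 has one home in row 1: r1c5 ⇒ r1c5=3.
Step 10. [r1c4∈{5,6,7}] row 1 places 5 nowhere but r1c4, so r1c4=5.
Step 11. [r3c4∈{4,6}] in col 4, 6 fits only at r3c4, so r3c4=6.
Step 12. [r8c4∈{7}] r8c4's peers cover all but 7, so r8c4=7.
Step 13. [r3c6∈{2,4,8,9}] across row 3, 4 lands solely at r3c6 ⇒ r3c6=4.
Step 14. [r2c6∈{1,2,7,8,9}] in col 6, 9 fits only at r2c6 ⇒ r2c6=9.
Step 15. [r2c8∈{2}] nothing but 2 survives at r2c8, so r2c8=2.
Step 16. [r7c3∈{2}] r7c3 is down to just 2. So r7c3=2.
Step 17. [r1c6∈{2,7}] r1c6 is the only open cell in row 1 admitting 2, so r1c6=2.
Step 18. [r8c1∈{4}] only 4 remains possible at r8c1 ⇒ r8c1=4.
Step 19. [r2c5∈{1,7,8}] r2c5 is the only open cell in box 2 admitting 7, so r2c5=7.
Step 20. [r4c6∈{1}] nothing but 1 survives at r4c6. So r4c6=1.
Step 21. [r9c6∈{6}] r9c6's peers cover all but 6, so r9c6=6.
Step 22. [r3c3∈{5}] r3c3 is down to just 5, so r3c3=5.
Step 23. [r9c2∈{7,9}] in col 2, 9 fits only at r9c2. So r9c2=9.
Step 24. [r9c5∈{1,5}] col 5 places 1 nowhere but r9c5 ⇒ r9c5=1.
Step 25. [r6c9∈{2}] only 2 remains possible at r6c9. So r6c9=2.
Step 26. [r4c3∈{4,9}] across row 4, 9 lands solely at r4c3, so r4c3=9.
Step 27. [r9c7∈{5}] r9c7's peers cover all but 5, so r9c7=5.
Step 28. [r3c5∈{8}] r3c5 has the single candidate 8 ⇒ r3c5=8.
Step 29. [r6c5∈{6}] nothing but 6 survives at r6c5 ⇒ r6c5=6.
Step 30. [r7c1∈{1}] only 1 remains possible at r7c1 ⇒ r7c1=1.
Step 31. [r4c5∈{2}] only 2 remains possible at r4c5, so r4c5=2.
Step 32. [r8c7∈{2}] nothing but 2 survives at r8c7 ⇒ r8c7=2.
Step 33. [r7c7∈{6}] nothing but 6 survives at r7c7 ⇒ r7c7=6.
Step 34. [r4c4∈{4}] r4c4 is down to just 4. So r4c4=4.
Step 35. [r6c1∈{5}] r6c1's peers cover all but 5. So r6c1=5.
Step 36. [r7c6∈{8}] only 8 remains possible at r7c6. So r7c6=8.
Step 37. [r4c8∈{5}] r4c8 has the single candidate 5, so r4c8=5.
Step 38. [r1c2∈{7}] r1c2's peers cover all but 7 ⇒ r1c2=7.
Step 39. [r6c3∈{4}] r6c3's peers cover all but 4, so r6c3=4.
Step 40. [r2c7∈{3}] r2c7's peers cover all but 3 ⇒ r2c7=3.
Step 41. [r3c1∈{2}] only 2 remains possible at r3c1 ⇒ r3c1=2.
Step 42. [r2c4∈{1}] r2c4 has the single candidate 1 ⇒ r2c4=1.
Step 43. [r5c7∈{8}] r5c7 is down to just 8. So r5c7=8.
Step 44. [r2c1∈{8}] nothing but 8 survives at r2c1 ⇒ r2c1=8.
Step 45. [r5c1∈{6}] nothing but 6 survives at r5c1 ⇒ r5c1=6.
Step 46. [r9c9∈{4}] nothing but 4 survives at r9c9. So r9c9=4.
Step 47. [r9c3∈{3}] only 3 remains possible at r9c3. So r9c3=3.
Step 48. [r3c8∈{9}] r3c8's peers cover all but 9, so r3c8=9.
Step 49. [r9c1∈{7}] r9c1 is down to just 7, so r9c1=7.
Step 50. [r8c9∈{9}] nothing but 9 survives at r8c9, so r8c9=9.
Step 51. [r1c8∈{6}] only 6 remains possible at r1c8, so r1c8=6.
Step 52. [r8c5∈{5}] nothing but 5 survives at r8c5, so r8c5=5.
Step 53. [r6c6∈{7}] r6c6 has the single candidate 7, so r6c6=7.

Answer: 9 7 1 5 3 2 4 6 8 / 8 4 6 1 7 9 3 2 5 / 2 3 5 6 8 4 1 9 7 / 3 8 9 4 2 1 7 5 6 / 6 2 7 3 9 5 8 4 1 / 5 1 4 8 6 7 9 3 2 / 1 5 2 9 4 8 6 7 3 / 4 6 8 7 5 3 2 1 9 / 7 9 3 2 1 6 5 8 4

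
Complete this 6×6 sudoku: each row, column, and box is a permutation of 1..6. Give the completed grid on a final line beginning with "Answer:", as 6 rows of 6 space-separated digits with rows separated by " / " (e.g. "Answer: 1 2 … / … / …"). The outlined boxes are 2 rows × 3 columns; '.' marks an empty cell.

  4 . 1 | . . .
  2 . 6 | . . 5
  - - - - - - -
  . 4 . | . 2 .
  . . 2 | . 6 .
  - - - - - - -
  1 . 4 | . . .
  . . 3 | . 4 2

Step 1. [r1c5∈{3}] r1c5's peers cover all but 3, so r1c5=3.
Step 2. [r6c4∈{1,5,6}] across row 6, 1 lands solely at r6c4, so r6c4=1.
Step 3. [r3c3∈{5}] r3c3's peers cover all but 5, so r3c3=5.
Step 4. [r3c4∈{3}] r3c4 has the single candidate 3 ⇒ r3c4=3.
Step 5. [r6c1∈{5,6}] across col 1, 5 lands solely at r6c1 ⇒ r6c1=5.
Step 6. [r4c2∈{1,3}] col 2 places 1 nowhere but r4c2 ⇒ r4c2=1.
Step 7. [r1c6∈{6}] only 6 remains possible at r1c6, so r1c6=6.
Step 8. [r5c4∈{5,6}] in col 4, 6 fits only at r5c4. So r5c4=6.
Step 9. [r4c4∈{4,5}] in row 4, 5 fits only at r4c4. So r4c4=5.
Step 10. [r1c2∈{5}] only 5 remains possible at r1c2 ⇒ r1c2=5.
Step 11. [r4c6∈{4}] nothing but 4 survives at r4c6, so r4c6=4.
Step 12. [r1c4∈{2}] r1c4 has the single candidate 2 ⇒ r1c4=2.
Step 13. [r5c5∈{5}] r5c5's peers cover all but 5, so r5c5=5.
Step 14. [r3c1∈{6}] nothing but 6 survives at r3c1, so r3c1=6.
Step 15. [r5c2∈{2}] r5c2 is down to just 2 ⇒ r5c2=2.
Step 16. [r2c2∈{3}] r2c2 is down to just 3, so r2c2=3.
Step 17. [r2c5∈{1}] only 1 remains possible at r2c5, so r2c5=1.
Step 18. [r3c6∈{1}] r3c6 has the single candidate 1. So r3c6=1.
Step 19. [r6c2∈{6}] r6c2 is down to just 6, so r6c2=6.
Step 20. [r2c4∈{4}] only 4 remains possible at r2c4. So r2c4=4.
Step 21. [r5c6∈{3}] only 3 remains possible at r5c6. So r5c6=3.
Step 22. [r4c1∈{3}] nothing but 3 survives at r4c1, so r4c1=3.

Answer: 4 5 1 2 3 6 / 2 3 6 4 1 5 / 6 4 5 3 2 1 / 3 1 2 5 6 4 / 1 2 4 6 5 3 / 5 6 3 1 4 2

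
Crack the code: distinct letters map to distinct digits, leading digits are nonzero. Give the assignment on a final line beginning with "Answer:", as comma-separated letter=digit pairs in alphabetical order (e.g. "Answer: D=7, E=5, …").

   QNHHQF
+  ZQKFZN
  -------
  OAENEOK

Step 1. [O] O is the leading digit of a 7-digit sum of two 6-digit numbers; the final carry is exactly 1 ⇒ O=1.
Step 2. [col 1: F + N ≡ K (mod 10)] several values work for K in column 1 (F + N ≡ K (mod 10), carry-in 0); try K=8, so K=8.
Step 3. [col 1: F + N ≡ K (mod 10)] no forcing yet in column 1 (carry-in 0); F=3 is free and consistent — try it ⇒ F=3.
Step 4. [col 1: F + N ≡ K (mod 10)] from column 1 (F=3, K=8, carry-in 0, digits 1,3,8 already taken and all letters distinct): N must equal 5. So N=5.
Step 5. [col 2: Q + Z ≡ O (mod 10)] no forcing yet in column 2 (carry-in 0); Q=4 is free and consistent — try it. So Q=4.
Step 6. [col 2: Q + Z ≡ O (mod 10)] from column 2 (Q=4, O=1, carry-in 0, digits 1,3,4,5,8 already taken and all letters distinct): Z must equal 7, so Z=7.
Step 7. [col 3: H + F ≡ E (mod 10)] several values work for E in column 3 (H + F ≡ E (mod 10), carry-in 1); try E=0, so E=0.
Step 8. [col 3: H + F ≡ E (mod 10)] column 3: given F=3, E=0, carry-in 1, and digits 0,1,3,4,5,7,8 already taken and all letters distinct, H+F≡E (mod 10) forces H=6 ⇒ H=6.
Step 9. [col 6: Q + Z ≡ A (mod 10)] from column 6 (Q=4, Z=7, carry-in 1, digits 0,1,3,4,5,6,7,8 already taken and all letters distinct): A must equal 2. So A=2.

Answer: A=2, E=0, F=3, H=6, K=8, N=5, O=1, Q=4, Z=7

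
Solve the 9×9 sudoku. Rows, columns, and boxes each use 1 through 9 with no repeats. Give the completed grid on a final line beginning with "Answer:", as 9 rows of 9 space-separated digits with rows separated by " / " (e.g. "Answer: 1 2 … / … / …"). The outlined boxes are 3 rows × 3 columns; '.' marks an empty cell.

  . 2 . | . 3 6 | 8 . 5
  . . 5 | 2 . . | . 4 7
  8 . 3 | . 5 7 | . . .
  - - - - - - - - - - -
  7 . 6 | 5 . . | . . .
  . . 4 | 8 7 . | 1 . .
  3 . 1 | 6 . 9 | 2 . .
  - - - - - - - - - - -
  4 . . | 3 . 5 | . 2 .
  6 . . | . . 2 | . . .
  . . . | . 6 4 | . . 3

Step 1. [r8c2∈{1,3,5,7,8,9}] r8c2 is the only open cell in row 8 admitting 3 ⇒ r8c2=3.
Step 2. [r1c3∈{7,9}] r1c3 is the only open cell in row 1 admitting 7, so r1c3=7.
Step 3. [r6c8∈{5,7,8}] in row 6, 7 fits only at r6c8 ⇒ r6c8=7.
Step 4. [r5c8∈{3,5,6,9}] box 6 places 5 nowhere but r5c8, so r5c8=5.
Step 5. [r5c2∈{9}] nothing but 9 survives at r5c2, so r5c2=9.
Step 6. [r3c8∈{1,6,9}] col 8 places 6 nowhere but r3c8. So r3c8=6.
Step 7. [r3c7∈{9}] r3c7 has the single candidate 9. So r3c7=9.
Step 8. [r4c2∈{8}] r4c2's peers cover all but 8. So r4c2=8.
Step 9. [r1c8∈{1}] nothing but 1 survives at r1c8 ⇒ r1c8=1.
Step 10. [r9c1∈{1,2,5,9}] 5 has one home in col 1: r9c1 ⇒ r9c1=5.
Step 11. [r2c1∈{1,9}] 1 has one home in col 1: r2c1. So r2c1=1.
Step 12. [r9c7∈{7}] r9c7's peers cover all but 7 ⇒ r9c7=7.
Step 13. [r2c5∈{8,9}] in row 2, 9 fits only at r2c5 ⇒ r2c5=9.
Step 14. [r3c4∈{1,4}] row 3 places 1 nowhere but r3c4. So r3c4=1.
Step 15. [r6c9∈{4,8}] row 6 places 8 nowhere but r6c9. So r6c9=8.
Step 16. [r9c4∈{9}] r9c4 is down to just 9, so r9c4=9.
Step 17. [r4c8∈{3,9}] 3 has one home in col 8: r4c8, so r4c8=3.
Step 18. [r8c8∈{8,9}] in col 8, 9 fits only at r8c8. So r8c8=9.
Step 19. [r4c7∈{4}] r4c7's peers cover all but 4. So r4c7=4.
Step 20. [r8c3∈{8}] r8c3's peers cover all but 8, so r8c3=8.
Step 21. [r8c5∈{1}] only 1 remains possible at r8c5, so r8c5=1.
Step 22. [r7c9∈{1,6}] col 9 places 1 nowhere but r7c9. So r7c9=1.
Step 23. [r6c2∈{5}] only 5 remains possible at r6c2, so r6c2=5.
Step 24. [r3c9∈{2}] only 2 remains possible at r3c9 ⇒ r3c9=2.
Step 25. [r7c7∈{6}] r7c7's peers cover all but 6 ⇒ r7c7=6.
Step 26. [r9c8∈{8}] nothing but 8 survives at r9c8, so r9c8=8.
Step 27. [r8c4∈{7}] r8c4's peers cover all but 7. So r8c4=7.
Step 28. [r5c1∈{2}] only 2 remains possible at r5c1 ⇒ r5c1=2.
Step 29. [r1c4∈{4}] only 4 remains possible at r1c4 ⇒ r1c4=4.
Step 30. [r8c9∈{4}] r8c9 is down to just 4, so r8c9=4.
Step 31. [r3c2∈{4}] nothing but 4 survives at r3c2. So r3c2=4.
Step 32. [r7c2∈{7}] r7c2 has the single candidate 7 ⇒ r7c2=7.
Step 33. [r4c6∈{1}] nothing but 1 survives at r4c6 ⇒ r4c6=1.
Step 34. [r9c2∈{1}] only 1 remains possible at r9c2, so r9c2=1.
Step 35. [r4c9∈{9}] r4c9's peers cover all but 9 ⇒ r4c9=9.
Step 36. [r1c1∈{9}] r1c1 has the single candidate 9, so r1c1=9.
Step 37. [r7c5∈{8}] nothing but 8 survives at r7c5, so r7c5=8.
Step 38. [r5c9∈{6}] only 6 remains possible at r5c9 ⇒ r5c9=6.
Step 39. [r8c7∈{5}] nothing but 5 survives at r8c7. So r8c7=5.
Step 40. [r7c3∈{9}] nothing but 9 survives at r7c3, so r7c3=9.
Step 41. [r2c6∈{8}] nothing but 8 survives at r2c6. So r2c6=8.
Step 42. [r2c2∈{6}] r2c2's peers cover all but 6 ⇒ r2c2=6.
Step 43. [r4c5∈{2}] only 2 remains possible at r4c5, so r4c5=2.
Step 44. [r5c6∈{3}] r5c6 is down to just 3, so r5c6=3.
Step 45. [r9c3∈{2}] nothing but 2 survives at r9c3 ⇒ r9c3=2.
Step 46. [r2c7∈{3}] r2c7 has the single candidate 3. So r2c7=3.
Step 47. [r6c5∈{4}] only 4 remains possible at r6c5, so r6c5=4.

Answer: 9 2 7 4 3 6 8 1 5 / 1 6 5 2 9 8 3 4 7 / 8 4 3 1 5 7 9 6 2 / 7 8 6 5 2 1 4 3 9 / 2 9 4 8 7 3 1 5 6 / 3 5 1 6 4 9 2 7 8 / 4 7 9 3 8 5 6 2 1 / 6 3 8 7 1 2 5 9 4 / 5 1 2 9 6 4 7 8 3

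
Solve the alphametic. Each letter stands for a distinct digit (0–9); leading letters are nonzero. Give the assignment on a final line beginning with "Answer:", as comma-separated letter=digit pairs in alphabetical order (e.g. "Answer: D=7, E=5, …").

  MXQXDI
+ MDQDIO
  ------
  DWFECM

Step 1. [col 1: I + O ≡ M (mod 10)] several values work for I in column 1 (I + O ≡ M (mod 10), carry-in 0); try I=4, so I=4.
Step 2. [col 1: I + O ≡ M (mod 10)] several values work for O in column 1 (I + O ≡ M (mod 10), carry-in 0); try O=9 ⇒ O=9.
Step 3. [col 1: I + O ≡ M (mod 10)] column 1 reads I+O+carry(0)=M with I=4, O=9; with digits 4,9 already taken and all letters distinct, the only value for M is 3. So M=3.
Step 4. [col 2: D + I ≡ C (mod 10)] several values work for C in column 2 (D + I ≡ C (mod 10), carry-in 1); try C=2, so C=2.
Step 5. [col 2: D + I ≡ C (mod 10)] column 2 reads D+I+carry(1)=C with I=4, C=2; with digits 2,3,4,9 already taken and all letters distinct, the only value for D is 7, so D=7.
Step 6. [col 3: X + D ≡ E (mod 10)] several values work for E in column 3 (X + D ≡ E (mod 10), carry-in 1); try E=6 ⇒ E=6.
Step 7. [col 3: X + D ≡ E (mod 10)] column 3: given D=7, E=6, carry-in 1, and digits 2,3,4,6,7,9 already taken and all letters distinct, X+D≡E (mod 10) forces X=8 ⇒ X=8.
Step 8. [col 4: Q + Q ≡ F (mod 10)] in column 4 we have Q+Q≡F with carry-in 1; given nothing yet and digits 2,3,4,6,7,8,9 already taken and all letters distinct, that pins F to 1. So F=1.
Step 9. [col 4: Q + Q ≡ F (mod 10)] no forcing yet in column 4 (carry-in 1); Q=0 is free and consistent — try it, so Q=0.
Step 10. [col 5: X + D ≡ W (mod 10)] from column 5 (X=8, D=7, carry-in 0, digits 0,1,2,3,4,6,7,8,9 already taken and all letters distinct): W must equal 5 ⇒ W=5.

Answer: C=2, D=7, E=6, F=1, I=4, M=3, O=9, Q=0, W=5, X=8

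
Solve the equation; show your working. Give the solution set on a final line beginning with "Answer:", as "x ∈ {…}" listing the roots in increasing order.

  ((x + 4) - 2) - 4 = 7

Step 1. [((x + 4) - 2) - 4 = 7] add 4: x sits inside (… - 4) ⇒ sub: (x + 4) - 2 = 11.
Step 2. [(x + 4) - 2 = 11] add 2: x sits inside (… - 2). So sub: x + 4 = 13.
Step 3. [x + 4 = 13] +4 is outermost — subtract 4 both sides ⇒ sub: x = 9.

Answer: x ∈ {9}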